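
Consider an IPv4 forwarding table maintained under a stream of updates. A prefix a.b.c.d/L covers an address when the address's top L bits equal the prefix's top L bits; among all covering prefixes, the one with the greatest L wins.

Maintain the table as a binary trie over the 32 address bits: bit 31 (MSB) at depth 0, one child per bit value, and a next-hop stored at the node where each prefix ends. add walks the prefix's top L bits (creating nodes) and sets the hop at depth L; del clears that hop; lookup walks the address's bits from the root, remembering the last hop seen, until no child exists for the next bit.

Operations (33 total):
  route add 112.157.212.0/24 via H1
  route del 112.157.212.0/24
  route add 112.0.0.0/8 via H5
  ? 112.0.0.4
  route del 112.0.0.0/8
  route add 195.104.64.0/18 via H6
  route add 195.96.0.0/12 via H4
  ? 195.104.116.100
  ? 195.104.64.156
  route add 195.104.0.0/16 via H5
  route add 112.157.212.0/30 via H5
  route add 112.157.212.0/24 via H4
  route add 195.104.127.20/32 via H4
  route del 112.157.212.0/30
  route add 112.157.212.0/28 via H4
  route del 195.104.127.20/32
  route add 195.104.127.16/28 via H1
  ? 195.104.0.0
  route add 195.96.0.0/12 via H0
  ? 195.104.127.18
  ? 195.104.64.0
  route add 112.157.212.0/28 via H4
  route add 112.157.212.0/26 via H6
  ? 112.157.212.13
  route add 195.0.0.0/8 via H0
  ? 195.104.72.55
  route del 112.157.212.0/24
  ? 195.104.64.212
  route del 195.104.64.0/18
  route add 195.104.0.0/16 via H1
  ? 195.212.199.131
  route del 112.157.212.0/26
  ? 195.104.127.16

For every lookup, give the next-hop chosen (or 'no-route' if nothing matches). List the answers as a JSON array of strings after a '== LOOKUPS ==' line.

Process each operation:
  + 112.157.212.0/24 (H1) depth=24
  - 112.157.212.0/24 clear@24
  + 112.0.0.0/8 (H5) depth=8
  ? 112.0.0.4  path d0:-→d1:-→d2:-→d3:-→d4:-→d5:-→d6:-→d7:-→d8:H5  best=H5
  - 112.0.0.0/8 clear@8
  + 195.104.64.0/18 (H6) depth=18
  + 195.96.0.0/12 (H4) depth=12
  ? 195.104.116.100  path d0:-→d1:-→d2:-→d3:-→d4:-→d5:-→d6:-→d7:-→d8:-→d9:-→d10:-→d11:-→d12:H4→d13:-→d14:-→d15:-→d16:-→d17:-→d18:H6  best=H6
  ? 195.104.64.156  path d0:-→d1:-→d2:-→d3:-→d4:-→d5:-→d6:-→d7:-→d8:-→d9:-→d10:-→d11:-→d12:H4→d13:-→d14:-→d15:-→d16:-→d17:-→d18:H6  best=H6
  + 195.104.0.0/16 (H5) depth=16
  + 112.157.212.0/30 (H5) depth=30
  + 112.157.212.0/24 (H4) depth=24
  + 195.104.127.20/32 (H4) depth=32
  - 112.157.212.0/30 clear@30
  + 112.157.212.0/28 (H4) depth=28
  - 195.104.127.20/32 clear@32
  + 195.104.127.16/28 (H1) depth=28
  ? 195.104.0.0  path d0:-→d1:-→d2:-→d3:-→d4:-→d5:-→d6:-→d7:-→d8:-→d9:-→d10:-→d11:-→d12:H4→d13:-→d14:-→d15:-→d16:H5→d17:-  best=H5
  + 195.96.0.0/12 (H0) depth=12
  ? 195.104.127.18  path d0:-→d1:-→d2:-→d3:-→d4:-→d5:-→d6:-→d7:-→d8:-→d9:-→d10:-→d11:-→d12:H0→d13:-→d14:-→d15:-→d16:H5→d17:-→d18:H6→d19:-→d20:-→d21:-→d22:-→d23:-→d24:-→d25:-→d26:-→d27:-→d28:H1→d29:-  best=H1
  ? 195.104.64.0  path d0:-→d1:-→d2:-→d3:-→d4:-→d5:-→d6:-→d7:-→d8:-→d9:-→d10:-→d11:-→d12:H0→d13:-→d14:-→d15:-→d16:H5→d17:-→d18:H6  best=H6
  + 112.157.212.0/28 (H4) depth=28
  + 112.157.212.0/26 (H6) depth=26
  ? 112.157.212.13  path d0:-→d1:-→d2:-→d3:-→d4:-→d5:-→d6:-→d7:-→d8:-→d9:-→d10:-→d11:-→d12:-→d13:-→d14:-→d15:-→d16:-→d17:-→d18:-→d19:-→d20:-→d21:-→d22:-→d23:-→d24:H4→d25:-→d26:H6→d27:-→d28:H4  best=H4
  + 195.0.0.0/8 (H0) depth=8
  ? 195.104.72.55  path d0:-→d1:-→d2:-→d3:-→d4:-→d5:-→d6:-→d7:-→d8:H0→d9:-→d10:-→d11:-→d12:H0→d13:-→d14:-→d15:-→d16:H5→d17:-→d18:H6  best=H6
  - 112.157.212.0/24 clear@24
  ? 195.104.64.212  path d0:-→d1:-→d2:-→d3:-→d4:-→d5:-→d6:-→d7:-→d8:H0→d9:-→d10:-→d11:-→d12:H0→d13:-→d14:-→d15:-→d16:H5→d17:-→d18:H6  best=H6
  - 195.104.64.0/18 clear@18
  + 195.104.0.0/16 (H1) depth=16
  ? 195.212.199.131  path d0:-→d1:-→d2:-→d3:-→d4:-→d5:-→d6:-→d7:-→d8:H0  best=H0
  - 112.157.212.0/26 clear@26
  ? 195.104.127.16  path d0:-→d1:-→d2:-→d3:-→d4:-→d5:-→d6:-→d7:-→d8:H0→d9:-→d10:-→d11:-→d12:H0→d13:-→d14:-→d15:-→d16:H1→d17:-→d18:-→d19:-→d20:-→d21:-→d22:-→d23:-→d24:-→d25:-→d26:-→d27:-→d28:H1→d29:-  best=H1

== LOOKUPS ==
["H5","H6","H6","H5","H1","H6","H4","H6","H6","H0","H1"]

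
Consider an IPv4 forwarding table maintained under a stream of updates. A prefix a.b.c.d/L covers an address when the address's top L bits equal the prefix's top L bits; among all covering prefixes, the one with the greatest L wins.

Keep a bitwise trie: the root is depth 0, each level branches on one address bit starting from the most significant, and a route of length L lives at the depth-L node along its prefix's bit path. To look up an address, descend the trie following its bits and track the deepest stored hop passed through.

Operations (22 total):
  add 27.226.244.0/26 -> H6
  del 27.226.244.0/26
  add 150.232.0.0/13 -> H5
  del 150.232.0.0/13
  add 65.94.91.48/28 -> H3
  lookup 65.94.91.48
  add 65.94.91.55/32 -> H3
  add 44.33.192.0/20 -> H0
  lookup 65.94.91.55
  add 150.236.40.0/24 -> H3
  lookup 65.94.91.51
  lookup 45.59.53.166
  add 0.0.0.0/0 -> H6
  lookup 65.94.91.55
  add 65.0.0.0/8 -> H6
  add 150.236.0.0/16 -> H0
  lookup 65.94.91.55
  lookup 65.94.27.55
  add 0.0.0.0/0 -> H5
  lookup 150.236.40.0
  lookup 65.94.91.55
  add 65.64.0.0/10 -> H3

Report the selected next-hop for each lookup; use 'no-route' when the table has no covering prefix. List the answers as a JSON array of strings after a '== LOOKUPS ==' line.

Trace:
  + 27.226.244.0/26 (H6) depth=26
  del 27.226.244.0/26 (clear depth 26)
  + 150.232.0.0/13 (H5) depth=13
  del 150.232.0.0/13 (clear depth 13)
  + 65.94.91.48/28 (H3) depth=28
  lookup 65.94.91.48: bits 0100000101011110010110110011 walk d0:-→d1:-→d2:-→d3:-→d4:-→d5:-→d6:-→d7:-→d8:-→d9:-→d10:-→d11:-→d12:-→d13:-→d14:-→d15:-→d16:-→d17:-→d18:-→d19:-→d20:-→d21:-→d22:-→d23:-→d24:-→d25:-→d26:-→d27:-→d28:H3 -> H3
  + 65.94.91.55/32 (H3) depth=32
  + 44.33.192.0/20 (H0) depth=20
  lookup 65.94.91.55: bits 01000001010111100101101100110111 walk d0:-→d1:-→d2:-→d3:-→d4:-→d5:-→d6:-→d7:-→d8:-→d9:-→d10:-→d11:-→d12:-→d13:-→d14:-→d15:-→d16:-→d17:-→d18:-→d19:-→d20:-→d21:-→d22:-→d23:-→d24:-→d25:-→d26:-→d27:-→d28:H3→d29:-→d30:-→d31:-→d32:H3 -> H3
  + 150.236.40.0/24 (H3) depth=24
  lookup 65.94.91.51: bits 01000001010111100101101100110 walk d0:-→d1:-→d2:-→d3:-→d4:-→d5:-→d6:-→d7:-→d8:-→d9:-→d10:-→d11:-→d12:-→d13:-→d14:-→d15:-→d16:-→d17:-→d18:-→d19:-→d20:-→d21:-→d22:-→d23:-→d24:-→d25:-→d26:-→d27:-→d28:H3→d29:- -> H3
  lookup 45.59.53.166: bits 0010110 walk d0:-→d1:-→d2:-→d3:-→d4:-→d5:-→d6:-→d7:- -> no-route
  + 0.0.0.0/0 (H6) depth=0
  lookup 65.94.91.55: bits 01000001010111100101101100110111 walk d0:H6→d1:-→d2:-→d3:-→d4:-→d5:-→d6:-→d7:-→d8:-→d9:-→d10:-→d11:-→d12:-→d13:-→d14:-→d15:-→d16:-→d17:-→d18:-→d19:-→d20:-→d21:-→d22:-→d23:-→d24:-→d25:-→d26:-→d27:-→d28:H3→d29:-→d30:-→d31:-→d32:H3 -> H3
  + 65.0.0.0/8 (H6) depth=8
  + 150.236.0.0/16 (H0) depth=16
  lookup 65.94.91.55: bits 01000001010111100101101100110111 walk d0:H6→d1:-→d2:-→d3:-→d4:-→d5:-→d6:-→d7:-→d8:H6→d9:-→d10:-→d11:-→d12:-→d13:-→d14:-→d15:-→d16:-→d17:-→d18:-→d19:-→d20:-→d21:-→d22:-→d23:-→d24:-→d25:-→d26:-→d27:-→d28:H3→d29:-→d30:-→d31:-→d32:H3 -> H3
  lookup 65.94.27.55: bits 01000001010111100 walk d0:H6→d1:-→d2:-→d3:-→d4:-→d5:-→d6:-→d7:-→d8:H6→d9:-→d10:-→d11:-→d12:-→d13:-→d14:-→d15:-→d16:-→d17:- -> H6
  + 0.0.0.0/0 (H5) depth=0
  lookup 150.236.40.0: bits 100101101110110000101000 walk d0:H5→d1:-→d2:-→d3:-→d4:-→d5:-→d6:-→d7:-→d8:-→d9:-→d10:-→d11:-→d12:-→d13:-→d14:-→d15:-→d16:H0→d17:-→d18:-→d19:-→d20:-→d21:-→d22:-→d23:-→d24:H3 -> H3
  lookup 65.94.91.55: bits 01000001010111100101101100110111 walk d0:H5→d1:-→d2:-→d3:-→d4:-→d5:-→d6:-→d7:-→d8:H6→d9:-→d10:-→d11:-→d12:-→d13:-→d14:-→d15:-→d16:-→d17:-→d18:-→d19:-→d20:-→d21:-→d22:-→d23:-→d24:-→d25:-→d26:-→d27:-→d28:H3→d29:-→d30:-→d31:-→d32:H3 -> H3
  + 65.64.0.0/10 (H3) depth=10

== LOOKUPS ==
["H3","H3","H3","no-route","H3","H3","H6","H3","H3"]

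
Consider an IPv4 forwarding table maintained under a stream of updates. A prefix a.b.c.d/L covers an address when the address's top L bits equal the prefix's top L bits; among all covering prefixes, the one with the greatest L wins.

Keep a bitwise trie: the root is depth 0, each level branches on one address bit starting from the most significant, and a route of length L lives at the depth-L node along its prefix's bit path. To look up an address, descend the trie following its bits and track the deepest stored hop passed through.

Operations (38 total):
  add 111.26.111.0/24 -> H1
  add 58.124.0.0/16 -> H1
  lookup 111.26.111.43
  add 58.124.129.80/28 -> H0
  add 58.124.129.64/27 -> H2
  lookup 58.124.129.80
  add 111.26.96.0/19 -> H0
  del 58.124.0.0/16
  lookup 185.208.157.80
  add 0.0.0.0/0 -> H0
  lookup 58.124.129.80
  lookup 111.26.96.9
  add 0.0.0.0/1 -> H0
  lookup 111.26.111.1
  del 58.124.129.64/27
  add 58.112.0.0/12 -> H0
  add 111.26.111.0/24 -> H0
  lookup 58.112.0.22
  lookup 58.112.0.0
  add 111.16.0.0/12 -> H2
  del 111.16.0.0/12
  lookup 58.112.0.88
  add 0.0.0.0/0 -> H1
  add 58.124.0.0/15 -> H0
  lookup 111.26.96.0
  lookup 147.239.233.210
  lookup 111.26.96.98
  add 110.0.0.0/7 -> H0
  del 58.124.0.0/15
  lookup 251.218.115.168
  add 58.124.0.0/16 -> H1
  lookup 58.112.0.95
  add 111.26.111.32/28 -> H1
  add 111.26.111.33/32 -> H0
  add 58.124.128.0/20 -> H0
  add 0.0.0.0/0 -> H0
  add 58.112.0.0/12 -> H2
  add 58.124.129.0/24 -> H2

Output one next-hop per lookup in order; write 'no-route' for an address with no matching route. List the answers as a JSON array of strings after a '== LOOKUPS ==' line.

Trace:
  add 111.26.111.0/24 -> H1 at depth 24
  add 58.124.0.0/16 -> H1 at depth 16
  Q 111.26.111.43: descend 011011110001101001101111 ; hops seen [H1] ; pick H1
  add 58.124.129.80/28 -> H0 at depth 28
  add 58.124.129.64/27 -> H2 at depth 27
  Q 58.124.129.80: descend 0011101001111100100000010101 ; hops seen [H1,H2,H0] ; pick H0
  add 111.26.96.0/19 -> H0 at depth 19
  - 58.124.0.0/16 clear@16
  Q 185.208.157.80: descend ε ; hops seen [∅] ; pick no-route
  add 0.0.0.0/0 -> H0 at depth 0
  Q 58.124.129.80: descend 0011101001111100100000010101 ; hops seen [H0,H2,H0] ; pick H0
  Q 111.26.96.9: descend 01101111000110100110 ; hops seen [H0,H0] ; pick H0
  add 0.0.0.0/1 -> H0 at depth 1
  Q 111.26.111.1: descend 011011110001101001101111 ; hops seen [H0,H0,H0,H1] ; pick H1
  - 58.124.129.64/27 clear@27
  add 58.112.0.0/12 -> H0 at depth 12
  add 111.26.111.0/24 -> H0 at depth 24
  Q 58.112.0.22: descend 001110100111 ; hops seen [H0,H0,H0] ; pick H0
  Q 58.112.0.0: descend 001110100111 ; hops seen [H0,H0,H0] ; pick H0
  add 111.16.0.0/12 -> H2 at depth 12
  - 111.16.0.0/12 clear@12
  Q 58.112.0.88: descend 001110100111 ; hops seen [H0,H0,H0] ; pick H0
  add 0.0.0.0/0 -> H1 at depth 0
  add 58.124.0.0/15 -> H0 at depth 15
  Q 111.26.96.0: descend 01101111000110100110 ; hops seen [H1,H0,H0] ; pick H0
  Q 147.239.233.210: descend ε ; hops seen [H1] ; pick H1
  Q 111.26.96.98: descend 01101111000110100110 ; hops seen [H1,H0,H0] ; pick H0
  add 110.0.0.0/7 -> H0 at depth 7
  - 58.124.0.0/15 clear@15
  Q 251.218.115.168: descend ε ; hops seen [H1] ; pick H1
  add 58.124.0.0/16 -> H1 at depth 16
  Q 58.112.0.95: descend 001110100111 ; hops seen [H1,H0,H0] ; pick H0
  add 111.26.111.32/28 -> H1 at depth 28
  add 111.26.111.33/32 -> H0 at depth 32
  add 58.124.128.0/20 -> H0 at depth 20
  add 0.0.0.0/0 -> H0 at depth 0
  add 58.112.0.0/12 -> H2 at depth 12
  add 58.124.129.0/24 -> H2 at depth 24

== LOOKUPS ==
["H1","H0","no-route","H0","H0","H1","H0","H0","H0","H0","H1","H0","H1","H0"]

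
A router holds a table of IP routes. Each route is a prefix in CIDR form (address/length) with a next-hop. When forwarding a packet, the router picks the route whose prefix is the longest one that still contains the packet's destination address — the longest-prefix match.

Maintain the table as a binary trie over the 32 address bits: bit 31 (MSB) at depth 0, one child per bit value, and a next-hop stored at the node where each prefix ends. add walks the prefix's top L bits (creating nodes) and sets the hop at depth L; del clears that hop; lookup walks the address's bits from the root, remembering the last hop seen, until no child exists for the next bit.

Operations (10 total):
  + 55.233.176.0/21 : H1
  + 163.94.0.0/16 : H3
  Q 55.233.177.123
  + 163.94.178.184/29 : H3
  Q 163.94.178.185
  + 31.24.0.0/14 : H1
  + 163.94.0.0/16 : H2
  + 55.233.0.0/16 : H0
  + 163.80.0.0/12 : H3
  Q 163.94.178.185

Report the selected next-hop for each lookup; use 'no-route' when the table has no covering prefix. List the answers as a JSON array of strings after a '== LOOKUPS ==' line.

Trace:
  add 55.233.176.0/21 -> H1 at depth 21
  add 163.94.0.0/16 -> H3 at depth 16
  lookup 55.233.177.123: bits 001101111110100110110 walk d0:-→d1:-→d2:-→d3:-→d4:-→d5:-→d6:-→d7:-→d8:-→d9:-→d10:-→d11:-→d12:-→d13:-→d14:-→d15:-→d16:-→d17:-→d18:-→d19:-→d20:-→d21:H1 -> H1
  add 163.94.178.184/29 -> H3 at depth 29
  lookup 163.94.178.185: bits 10100011010111101011001010111 walk d0:-→d1:-→d2:-→d3:-→d4:-→d5:-→d6:-→d7:-→d8:-→d9:-→d10:-→d11:-→d12:-→d13:-→d14:-→d15:-→d16:H3→d17:-→d18:-→d19:-→d20:-→d21:-→d22:-→d23:-→d24:-→d25:-→d26:-→d27:-→d28:-→d29:H3 -> H3
  add 31.24.0.0/14 -> H1 at depth 14
  add 163.94.0.0/16 -> H2 at depth 16
  add 55.233.0.0/16 -> H0 at depth 16
  add 163.80.0.0/12 -> H3 at depth 12
  lookup 163.94.178.185: bits 10100011010111101011001010111 walk d0:-→d1:-→d2:-→d3:-→d4:-→d5:-→d6:-→d7:-→d8:-→d9:-→d10:-→d11:-→d12:H3→d13:-→d14:-→d15:-→d16:H2→d17:-→d18:-→d19:-→d20:-→d21:-→d22:-→d23:-→d24:-→d25:-→d26:-→d27:-→d28:-→d29:H3 -> H3

== LOOKUPS ==
["H1","H3","H3"]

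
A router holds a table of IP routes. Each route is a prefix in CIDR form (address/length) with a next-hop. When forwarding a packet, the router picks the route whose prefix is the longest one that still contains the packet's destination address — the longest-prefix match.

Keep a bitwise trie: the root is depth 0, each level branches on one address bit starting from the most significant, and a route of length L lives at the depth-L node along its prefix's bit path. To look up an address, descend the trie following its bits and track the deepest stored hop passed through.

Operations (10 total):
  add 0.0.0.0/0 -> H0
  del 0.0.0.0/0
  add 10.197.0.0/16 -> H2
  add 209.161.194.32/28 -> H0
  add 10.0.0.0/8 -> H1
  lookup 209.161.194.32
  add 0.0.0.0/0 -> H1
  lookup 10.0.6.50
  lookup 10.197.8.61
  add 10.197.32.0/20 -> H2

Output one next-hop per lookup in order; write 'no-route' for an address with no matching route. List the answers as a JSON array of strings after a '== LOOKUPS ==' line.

Apply in order:
  add 0.0.0.0/0 -> H0 at depth 0
  - 0.0.0.0/0 clear@0
  add 10.197.0.0/16 -> H2 at depth 16
  add 209.161.194.32/28 -> H0 at depth 28
  add 10.0.0.0/8 -> H1 at depth 8
  ? 209.161.194.32  path d0:-→d1:-→d2:-→d3:-→d4:-→d5:-→d6:-→d7:-→d8:-→d9:-→d10:-→d11:-→d12:-→d13:-→d14:-→d15:-→d16:-→d17:-→d18:-→d19:-→d20:-→d21:-→d22:-→d23:-→d24:-→d25:-→d26:-→d27:-→d28:H0  best=H0
  add 0.0.0.0/0 -> H1 at depth 0
  ? 10.0.6.50  path d0:H1→d1:-→d2:-→d3:-→d4:-→d5:-→d6:-→d7:-→d8:H1  best=H1
  ? 10.197.8.61  path d0:H1→d1:-→d2:-→d3:-→d4:-→d5:-→d6:-→d7:-→d8:H1→d9:-→d10:-→d11:-→d12:-→d13:-→d14:-→d15:-→d16:H2  best=H2
  add 10.197.32.0/20 -> H2 at depth 20

== LOOKUPS ==
["H0","H1","H2"]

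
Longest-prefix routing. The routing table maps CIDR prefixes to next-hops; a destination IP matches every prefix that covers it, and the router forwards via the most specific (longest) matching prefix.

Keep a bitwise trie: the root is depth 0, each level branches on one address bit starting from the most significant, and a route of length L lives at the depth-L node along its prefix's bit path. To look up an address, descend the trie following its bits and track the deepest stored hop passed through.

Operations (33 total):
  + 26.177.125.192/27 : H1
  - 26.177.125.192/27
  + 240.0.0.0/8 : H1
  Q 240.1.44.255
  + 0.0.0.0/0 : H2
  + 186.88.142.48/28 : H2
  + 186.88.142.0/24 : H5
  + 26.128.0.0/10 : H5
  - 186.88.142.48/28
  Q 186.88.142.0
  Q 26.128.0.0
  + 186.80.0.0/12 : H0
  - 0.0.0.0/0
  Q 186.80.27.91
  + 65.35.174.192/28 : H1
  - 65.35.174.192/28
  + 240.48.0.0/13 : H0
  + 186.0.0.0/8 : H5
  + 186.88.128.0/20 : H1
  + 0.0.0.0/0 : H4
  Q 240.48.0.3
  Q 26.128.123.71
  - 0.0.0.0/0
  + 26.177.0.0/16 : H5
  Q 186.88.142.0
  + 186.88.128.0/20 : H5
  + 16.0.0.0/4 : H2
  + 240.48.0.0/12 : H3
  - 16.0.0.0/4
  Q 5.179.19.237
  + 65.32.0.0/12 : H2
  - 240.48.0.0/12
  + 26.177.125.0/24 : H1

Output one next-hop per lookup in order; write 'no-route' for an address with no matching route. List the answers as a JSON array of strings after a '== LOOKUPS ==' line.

Process each operation:
  + 26.177.125.192/27 (H1) depth=27
  del 26.177.125.192/27 (clear depth 27)
  + 240.0.0.0/8 (H1) depth=8
  ? 240.1.44.255  path d0:-→d1:-→d2:-→d3:-→d4:-→d5:-→d6:-→d7:-→d8:H1  best=H1
  + 0.0.0.0/0 (H2) depth=0
  + 186.88.142.48/28 (H2) depth=28
  + 186.88.142.0/24 (H5) depth=24
  + 26.128.0.0/10 (H5) depth=10
  del 186.88.142.48/28 (clear depth 28)
  ? 186.88.142.0  path d0:H2→d1:-→d2:-→d3:-→d4:-→d5:-→d6:-→d7:-→d8:-→d9:-→d10:-→d11:-→d12:-→d13:-→d14:-→d15:-→d16:-→d17:-→d18:-→d19:-→d20:-→d21:-→d22:-→d23:-→d24:H5→d25:-→d26:-  best=H5
  ? 26.128.0.0  path d0:H2→d1:-→d2:-→d3:-→d4:-→d5:-→d6:-→d7:-→d8:-→d9:-→d10:H5  best=H5
  + 186.80.0.0/12 (H0) depth=12
  del 0.0.0.0/0 (clear depth 0)
  ? 186.80.27.91  path d0:-→d1:-→d2:-→d3:-→d4:-→d5:-→d6:-→d7:-→d8:-→d9:-→d10:-→d11:-→d12:H0  best=H0
  + 65.35.174.192/28 (H1) depth=28
  del 65.35.174.192/28 (clear depth 28)
  + 240.48.0.0/13 (H0) depth=13
  + 186.0.0.0/8 (H5) depth=8
  + 186.88.128.0/20 (H1) depth=20
  + 0.0.0.0/0 (H4) depth=0
  ? 240.48.0.3  path d0:H4→d1:-→d2:-→d3:-→d4:-→d5:-→d6:-→d7:-→d8:H1→d9:-→d10:-→d11:-→d12:-→d13:H0  best=H0
  ? 26.128.123.71  path d0:H4→d1:-→d2:-→d3:-→d4:-→d5:-→d6:-→d7:-→d8:-→d9:-→d10:H5  best=H5
  del 0.0.0.0/0 (clear depth 0)
  + 26.177.0.0/16 (H5) depth=16
  ? 186.88.142.0  path d0:-→d1:-→d2:-→d3:-→d4:-→d5:-→d6:-→d7:-→d8:H5→d9:-→d10:-→d11:-→d12:H0→d13:-→d14:-→d15:-→d16:-→d17:-→d18:-→d19:-→d20:H1→d21:-→d22:-→d23:-→d24:H5→d25:-→d26:-  best=H5
  + 186.88.128.0/20 (H5) depth=20
  + 16.0.0.0/4 (H2) depth=4
  + 240.48.0.0/12 (H3) depth=12
  del 16.0.0.0/4 (clear depth 4)
  ? 5.179.19.237  path d0:-→d1:-→d2:-→d3:-  best=no-route
  + 65.32.0.0/12 (H2) depth=12
  del 240.48.0.0/12 (clear depth 12)
  + 26.177.125.0/24 (H1) depth=24

== LOOKUPS ==
["H1","H5","H5","H0","H0","H5","H5","no-route"]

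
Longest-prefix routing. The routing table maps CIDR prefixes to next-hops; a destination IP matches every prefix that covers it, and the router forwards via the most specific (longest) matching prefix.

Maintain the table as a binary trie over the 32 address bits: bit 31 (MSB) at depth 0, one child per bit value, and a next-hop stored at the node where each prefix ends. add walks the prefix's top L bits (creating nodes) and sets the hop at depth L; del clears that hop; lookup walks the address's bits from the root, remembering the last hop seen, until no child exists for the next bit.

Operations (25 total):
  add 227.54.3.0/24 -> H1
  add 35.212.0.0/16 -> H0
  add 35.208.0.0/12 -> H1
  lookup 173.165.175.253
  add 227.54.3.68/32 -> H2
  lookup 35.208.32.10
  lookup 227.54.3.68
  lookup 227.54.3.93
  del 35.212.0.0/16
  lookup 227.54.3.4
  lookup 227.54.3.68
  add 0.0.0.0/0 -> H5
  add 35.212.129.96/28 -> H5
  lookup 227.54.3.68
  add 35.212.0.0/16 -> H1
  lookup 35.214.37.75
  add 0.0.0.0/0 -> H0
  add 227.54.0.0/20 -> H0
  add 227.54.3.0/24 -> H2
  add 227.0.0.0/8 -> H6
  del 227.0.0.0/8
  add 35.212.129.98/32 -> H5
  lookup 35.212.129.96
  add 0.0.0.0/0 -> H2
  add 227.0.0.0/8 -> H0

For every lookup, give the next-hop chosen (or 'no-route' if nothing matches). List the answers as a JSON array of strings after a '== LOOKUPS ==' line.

Process each operation:
  + 227.54.3.0/24 (H1) depth=24
  + 35.212.0.0/16 (H0) depth=16
  + 35.208.0.0/12 (H1) depth=12
  lookup 173.165.175.253: bits 1 walk d0:-→d1:- -> no-route
  + 227.54.3.68/32 (H2) depth=32
  lookup 35.208.32.10: bits 0010001111010 walk d0:-→d1:-→d2:-→d3:-→d4:-→d5:-→d6:-→d7:-→d8:-→d9:-→d10:-→d11:-→d12:H1→d13:- -> H1
  lookup 227.54.3.68: bits 11100011001101100000001101000100 walk d0:-→d1:-→d2:-→d3:-→d4:-→d5:-→d6:-→d7:-→d8:-→d9:-→d10:-→d11:-→d12:-→d13:-→d14:-→d15:-→d16:-→d17:-→d18:-→d19:-→d20:-→d21:-→d22:-→d23:-→d24:H1→d25:-→d26:-→d27:-→d28:-→d29:-→d30:-→d31:-→d32:H2 -> H2
  lookup 227.54.3.93: bits 111000110011011000000011010 walk d0:-→d1:-→d2:-→d3:-→d4:-→d5:-→d6:-→d7:-→d8:-→d9:-→d10:-→d11:-→d12:-→d13:-→d14:-→d15:-→d16:-→d17:-→d18:-→d19:-→d20:-→d21:-→d22:-→d23:-→d24:H1→d25:-→d26:-→d27:- -> H1
  - 35.212.0.0/16 clear@16
  lookup 227.54.3.4: bits 1110001100110110000000110 walk d0:-→d1:-→d2:-→d3:-→d4:-→d5:-→d6:-→d7:-→d8:-→d9:-→d10:-→d11:-→d12:-→d13:-→d14:-→d15:-→d16:-→d17:-→d18:-→d19:-→d20:-→d21:-→d22:-→d23:-→d24:H1→d25:- -> H1
  lookup 227.54.3.68: bits 11100011001101100000001101000100 walk d0:-→d1:-→d2:-→d3:-→d4:-→d5:-→d6:-→d7:-→d8:-→d9:-→d10:-→d11:-→d12:-→d13:-→d14:-→d15:-→d16:-→d17:-→d18:-→d19:-→d20:-→d21:-→d22:-→d23:-→d24:H1→d25:-→d26:-→d27:-→d28:-→d29:-→d30:-→d31:-→d32:H2 -> H2
  + 0.0.0.0/0 (H5) depth=0
  + 35.212.129.96/28 (H5) depth=28
  lookup 227.54.3.68: bits 11100011001101100000001101000100 walk d0:H5→d1:-→d2:-→d3:-→d4:-→d5:-→d6:-→d7:-→d8:-→d9:-→d10:-→d11:-→d12:-→d13:-→d14:-→d15:-→d16:-→d17:-→d18:-→d19:-→d20:-→d21:-→d22:-→d23:-→d24:H1→d25:-→d26:-→d27:-→d28:-→d29:-→d30:-→d31:-→d32:H2 -> H2
  + 35.212.0.0/16 (H1) depth=16
  lookup 35.214.37.75: bits 00100011110101 walk d0:H5→d1:-→d2:-→d3:-→d4:-→d5:-→d6:-→d7:-→d8:-→d9:-→d10:-→d11:-→d12:H1→d13:-→d14:- -> H1
  + 0.0.0.0/0 (H0) depth=0
  + 227.54.0.0/20 (H0) depth=20
  + 227.54.3.0/24 (H2) depth=24
  + 227.0.0.0/8 (H6) depth=8
  - 227.0.0.0/8 clear@8
  + 35.212.129.98/32 (H5) depth=32
  lookup 35.212.129.96: bits 001000111101010010000001011000 walk d0:H0→d1:-→d2:-→d3:-→d4:-→d5:-→d6:-→d7:-→d8:-→d9:-→d10:-→d11:-→d12:H1→d13:-→d14:-→d15:-→d16:H1→d17:-→d18:-→d19:-→d20:-→d21:-→d22:-→d23:-→d24:-→d25:-→d26:-→d27:-→d28:H5→d29:-→d30:- -> H5
  + 0.0.0.0/0 (H2) depth=0
  + 227.0.0.0/8 (H0) depth=8

== LOOKUPS ==
["no-route","H1","H2","H1","H1","H2","H2","H1","H5"]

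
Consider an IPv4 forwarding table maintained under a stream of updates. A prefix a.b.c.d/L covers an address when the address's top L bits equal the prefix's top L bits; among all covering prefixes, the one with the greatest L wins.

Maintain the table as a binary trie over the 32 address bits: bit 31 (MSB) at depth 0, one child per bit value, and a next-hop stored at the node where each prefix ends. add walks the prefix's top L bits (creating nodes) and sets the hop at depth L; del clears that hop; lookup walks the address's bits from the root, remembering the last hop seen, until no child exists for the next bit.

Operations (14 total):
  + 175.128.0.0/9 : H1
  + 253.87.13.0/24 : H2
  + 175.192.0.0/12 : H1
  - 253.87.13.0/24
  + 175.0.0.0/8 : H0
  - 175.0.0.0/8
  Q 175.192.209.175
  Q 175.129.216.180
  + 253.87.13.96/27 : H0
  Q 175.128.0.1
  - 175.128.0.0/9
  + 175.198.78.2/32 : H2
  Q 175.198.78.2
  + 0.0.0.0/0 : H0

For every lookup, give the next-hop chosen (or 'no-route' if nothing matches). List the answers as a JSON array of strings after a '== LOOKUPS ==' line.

Process each operation:
  + 175.128.0.0/9 (H1) depth=9
  + 253.87.13.0/24 (H2) depth=24
  + 175.192.0.0/12 (H1) depth=12
  del 253.87.13.0/24 (clear depth 24)
  + 175.0.0.0/8 (H0) depth=8
  del 175.0.0.0/8 (clear depth 8)
  lookup 175.192.209.175: bits 101011111100 walk d0:-→d1:-→d2:-→d3:-→d4:-→d5:-→d6:-→d7:-→d8:-→d9:H1→d10:-→d11:-→d12:H1 -> H1
  lookup 175.129.216.180: bits 101011111 walk d0:-→d1:-→d2:-→d3:-→d4:-→d5:-→d6:-→d7:-→d8:-→d9:H1 -> H1
  + 253.87.13.96/27 (H0) depth=27
  lookup 175.128.0.1: bits 101011111 walk d0:-→d1:-→d2:-→d3:-→d4:-→d5:-→d6:-→d7:-→d8:-→d9:H1 -> H1
  del 175.128.0.0/9 (clear depth 9)
  + 175.198.78.2/32 (H2) depth=32
  lookup 175.198.78.2: bits 10101111110001100100111000000010 walk d0:-→d1:-→d2:-→d3:-→d4:-→d5:-→d6:-→d7:-→d8:-→d9:-→d10:-→d11:-→d12:H1→d13:-→d14:-→d15:-→d16:-→d17:-→d18:-→d19:-→d20:-→d21:-→d22:-→d23:-→d24:-→d25:-→d26:-→d27:-→d28:-→d29:-→d30:-→d31:-→d32:H2 -> H2
  + 0.0.0.0/0 (H0) depth=0

== LOOKUPS ==
["H1","H1","H1","H2"]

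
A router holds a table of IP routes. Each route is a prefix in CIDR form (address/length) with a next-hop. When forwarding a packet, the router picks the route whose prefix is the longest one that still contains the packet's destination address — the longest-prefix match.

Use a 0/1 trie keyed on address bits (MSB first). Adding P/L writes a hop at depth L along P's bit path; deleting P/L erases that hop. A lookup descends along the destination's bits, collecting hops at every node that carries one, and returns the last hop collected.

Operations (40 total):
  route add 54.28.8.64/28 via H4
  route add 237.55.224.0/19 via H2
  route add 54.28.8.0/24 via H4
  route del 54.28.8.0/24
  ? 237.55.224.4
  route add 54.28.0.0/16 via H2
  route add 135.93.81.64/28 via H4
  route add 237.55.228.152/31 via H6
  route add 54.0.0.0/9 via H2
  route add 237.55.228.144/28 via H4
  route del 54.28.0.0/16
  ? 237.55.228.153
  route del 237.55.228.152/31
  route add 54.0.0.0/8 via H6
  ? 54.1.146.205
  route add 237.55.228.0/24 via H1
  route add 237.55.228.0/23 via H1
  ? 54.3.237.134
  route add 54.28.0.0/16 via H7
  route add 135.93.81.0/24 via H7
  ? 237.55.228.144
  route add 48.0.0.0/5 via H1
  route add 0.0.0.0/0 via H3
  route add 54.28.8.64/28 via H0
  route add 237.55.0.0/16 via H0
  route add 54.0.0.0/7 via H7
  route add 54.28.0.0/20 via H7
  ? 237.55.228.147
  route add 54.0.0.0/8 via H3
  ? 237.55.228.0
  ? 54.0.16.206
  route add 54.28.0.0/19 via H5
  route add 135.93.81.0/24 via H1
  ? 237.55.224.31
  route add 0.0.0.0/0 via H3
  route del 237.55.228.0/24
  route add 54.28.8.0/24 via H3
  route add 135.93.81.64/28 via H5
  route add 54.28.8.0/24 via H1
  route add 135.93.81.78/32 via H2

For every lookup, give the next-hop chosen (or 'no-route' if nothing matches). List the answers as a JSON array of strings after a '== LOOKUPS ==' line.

Trace:
  + 54.28.8.64/28 (H4) depth=28
  + 237.55.224.0/19 (H2) depth=19
  + 54.28.8.0/24 (H4) depth=24
  del 54.28.8.0/24 (clear depth 24)
  Q 237.55.224.4: descend 1110110100110111111 ; hops seen [H2] ; pick H2
  + 54.28.0.0/16 (H2) depth=16
  + 135.93.81.64/28 (H4) depth=28
  + 237.55.228.152/31 (H6) depth=31
  + 54.0.0.0/9 (H2) depth=9
  + 237.55.228.144/28 (H4) depth=28
  del 54.28.0.0/16 (clear depth 16)
  Q 237.55.228.153: descend 1110110100110111111001001001100 ; hops seen [H2,H4,H6] ; pick H6
  del 237.55.228.152/31 (clear depth 31)
  + 54.0.0.0/8 (H6) depth=8
  Q 54.1.146.205: descend 00110110000 ; hops seen [H6,H2] ; pick H2
  + 237.55.228.0/24 (H1) depth=24
  + 237.55.228.0/23 (H1) depth=23
  Q 54.3.237.134: descend 00110110000 ; hops seen [H6,H2] ; pick H2
  + 54.28.0.0/16 (H7) depth=16
  + 135.93.81.0/24 (H7) depth=24
  Q 237.55.228.144: descend 1110110100110111111001001001 ; hops seen [H2,H1,H1,H4] ; pick H4
  + 48.0.0.0/5 (H1) depth=5
  + 0.0.0.0/0 (H3) depth=0
  + 54.28.8.64/28 (H0) depth=28
  + 237.55.0.0/16 (H0) depth=16
  + 54.0.0.0/7 (H7) depth=7
  + 54.28.0.0/20 (H7) depth=20
  Q 237.55.228.147: descend 1110110100110111111001001001 ; hops seen [H3,H0,H2,H1,H1,H4] ; pick H4
  + 54.0.0.0/8 (H3) depth=8
  Q 237.55.228.0: descend 111011010011011111100100 ; hops seen [H3,H0,H2,H1,H1] ; pick H1
  Q 54.0.16.206: descend 00110110000 ; hops seen [H3,H1,H7,H3,H2] ; pick H2
  + 54.28.0.0/19 (H5) depth=19
  + 135.93.81.0/24 (H1) depth=24
  Q 237.55.224.31: descend 111011010011011111100 ; hops seen [H3,H0,H2] ; pick H2
  + 0.0.0.0/0 (H3) depth=0
  del 237.55.228.0/24 (clear depth 24)
  + 54.28.8.0/24 (H3) depth=24
  + 135.93.81.64/28 (H5) depth=28
  + 54.28.8.0/24 (H1) depth=24
  + 135.93.81.78/32 (H2) depth=32

== LOOKUPS ==
["H2","H6","H2","H2","H4","H4","H1","H2","H2"]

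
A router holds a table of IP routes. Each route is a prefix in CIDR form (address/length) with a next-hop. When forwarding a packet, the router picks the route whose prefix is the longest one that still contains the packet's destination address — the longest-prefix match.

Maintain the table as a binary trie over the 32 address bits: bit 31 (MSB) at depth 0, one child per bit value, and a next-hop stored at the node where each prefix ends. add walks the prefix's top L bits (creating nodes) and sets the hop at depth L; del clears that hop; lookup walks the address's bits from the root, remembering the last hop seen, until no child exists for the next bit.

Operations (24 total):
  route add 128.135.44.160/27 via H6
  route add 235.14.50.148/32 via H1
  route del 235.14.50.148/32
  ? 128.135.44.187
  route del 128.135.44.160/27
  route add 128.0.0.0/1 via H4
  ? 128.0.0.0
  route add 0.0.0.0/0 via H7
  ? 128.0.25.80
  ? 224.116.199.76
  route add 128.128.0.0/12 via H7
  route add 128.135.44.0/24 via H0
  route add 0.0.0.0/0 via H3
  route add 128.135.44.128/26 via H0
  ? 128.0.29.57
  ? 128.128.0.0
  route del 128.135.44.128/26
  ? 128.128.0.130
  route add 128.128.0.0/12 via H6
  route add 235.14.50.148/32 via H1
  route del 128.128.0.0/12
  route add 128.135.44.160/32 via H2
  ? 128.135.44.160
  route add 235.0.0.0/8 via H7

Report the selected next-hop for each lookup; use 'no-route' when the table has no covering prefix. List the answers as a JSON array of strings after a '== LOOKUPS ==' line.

Trace:
  + 128.135.44.160/27 (H6) depth=27
  + 235.14.50.148/32 (H1) depth=32
  del 235.14.50.148/32 (clear depth 32)
  lookup 128.135.44.187: bits 100000001000011100101100101 walk d0:-→d1:-→d2:-→d3:-→d4:-→d5:-→d6:-→d7:-→d8:-→d9:-→d10:-→d11:-→d12:-→d13:-→d14:-→d15:-→d16:-→d17:-→d18:-→d19:-→d20:-→d21:-→d22:-→d23:-→d24:-→d25:-→d26:-→d27:H6 -> H6
  del 128.135.44.160/27 (clear depth 27)
  + 128.0.0.0/1 (H4) depth=1
  lookup 128.0.0.0: bits 10000000 walk d0:-→d1:H4→d2:-→d3:-→d4:-→d5:-→d6:-→d7:-→d8:- -> H4
  + 0.0.0.0/0 (H7) depth=0
  lookup 128.0.25.80: bits 10000000 walk d0:H7→d1:H4→d2:-→d3:-→d4:-→d5:-→d6:-→d7:-→d8:- -> H4
  lookup 224.116.199.76: bits 1110 walk d0:H7→d1:H4→d2:-→d3:-→d4:- -> H4
  + 128.128.0.0/12 (H7) depth=12
  + 128.135.44.0/24 (H0) depth=24
  + 0.0.0.0/0 (H3) depth=0
  + 128.135.44.128/26 (H0) depth=26
  lookup 128.0.29.57: bits 10000000 walk d0:H3→d1:H4→d2:-→d3:-→d4:-→d5:-→d6:-→d7:-→d8:- -> H4
  lookup 128.128.0.0: bits 1000000010000 walk d0:H3→d1:H4→d2:-→d3:-→d4:-→d5:-→d6:-→d7:-→d8:-→d9:-→d10:-→d11:-→d12:H7→d13:- -> H7
  del 128.135.44.128/26 (clear depth 26)
  lookup 128.128.0.130: bits 1000000010000 walk d0:H3→d1:H4→d2:-→d3:-→d4:-→d5:-→d6:-→d7:-→d8:-→d9:-→d10:-→d11:-→d12:H7→d13:- -> H7
  + 128.128.0.0/12 (H6) depth=12
  + 235.14.50.148/32 (H1) depth=32
  del 128.128.0.0/12 (clear depth 12)
  + 128.135.44.160/32 (H2) depth=32
  lookup 128.135.44.160: bits 10000000100001110010110010100000 walk d0:H3→d1:H4→d2:-→d3:-→d4:-→d5:-→d6:-→d7:-→d8:-→d9:-→d10:-→d11:-→d12:-→d13:-→d14:-→d15:-→d16:-→d17:-→d18:-→d19:-→d20:-→d21:-→d22:-→d23:-→d24:H0→d25:-→d26:-→d27:-→d28:-→d29:-→d30:-→d31:-→d32:H2 -> H2
  + 235.0.0.0/8 (H7) depth=8

== LOOKUPS ==
["H6","H4","H4","H4","H4","H7","H7","H2"]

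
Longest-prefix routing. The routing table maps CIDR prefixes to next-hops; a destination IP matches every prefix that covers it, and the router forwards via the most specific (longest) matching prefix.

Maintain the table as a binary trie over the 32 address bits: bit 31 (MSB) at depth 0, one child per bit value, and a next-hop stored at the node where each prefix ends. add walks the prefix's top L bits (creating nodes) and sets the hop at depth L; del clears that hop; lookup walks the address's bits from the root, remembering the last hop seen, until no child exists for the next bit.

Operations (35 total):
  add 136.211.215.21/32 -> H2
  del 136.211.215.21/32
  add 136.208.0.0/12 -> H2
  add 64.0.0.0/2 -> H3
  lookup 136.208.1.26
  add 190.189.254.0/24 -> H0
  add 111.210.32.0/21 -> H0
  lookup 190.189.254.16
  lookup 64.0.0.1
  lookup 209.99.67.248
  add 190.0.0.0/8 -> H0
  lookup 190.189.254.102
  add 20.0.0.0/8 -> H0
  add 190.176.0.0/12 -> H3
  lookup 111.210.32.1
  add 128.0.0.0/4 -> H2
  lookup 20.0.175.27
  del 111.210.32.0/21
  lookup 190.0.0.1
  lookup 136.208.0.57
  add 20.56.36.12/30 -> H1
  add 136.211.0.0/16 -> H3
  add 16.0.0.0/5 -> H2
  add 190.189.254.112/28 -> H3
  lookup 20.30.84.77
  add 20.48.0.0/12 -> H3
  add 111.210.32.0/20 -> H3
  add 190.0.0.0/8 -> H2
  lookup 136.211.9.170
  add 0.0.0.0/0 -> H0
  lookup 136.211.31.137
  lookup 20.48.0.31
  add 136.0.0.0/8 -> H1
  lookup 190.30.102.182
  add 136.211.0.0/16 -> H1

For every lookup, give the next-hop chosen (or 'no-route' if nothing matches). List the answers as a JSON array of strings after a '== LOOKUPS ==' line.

Trace:
  add 136.211.215.21/32 -> H2 at depth 32
  - 136.211.215.21/32 clear@32
  add 136.208.0.0/12 -> H2 at depth 12
  add 64.0.0.0/2 -> H3 at depth 2
  lookup 136.208.1.26: bits 10001000110100 walk d0:-→d1:-→d2:-→d3:-→d4:-→d5:-→d6:-→d7:-→d8:-→d9:-→d10:-→d11:-→d12:H2→d13:-→d14:- -> H2
  add 190.189.254.0/24 -> H0 at depth 24
  add 111.210.32.0/21 -> H0 at depth 21
  lookup 190.189.254.16: bits 101111101011110111111110 walk d0:-→d1:-→d2:-→d3:-→d4:-→d5:-→d6:-→d7:-→d8:-→d9:-→d10:-→d11:-→d12:-→d13:-→d14:-→d15:-→d16:-→d17:-→d18:-→d19:-→d20:-→d21:-→d22:-→d23:-→d24:H0 -> H0
  lookup 64.0.0.1: bits 01 walk d0:-→d1:-→d2:H3 -> H3
  lookup 209.99.67.248: bits 1 walk d0:-→d1:- -> no-route
  add 190.0.0.0/8 -> H0 at depth 8
  lookup 190.189.254.102: bits 101111101011110111111110 walk d0:-→d1:-→d2:-→d3:-→d4:-→d5:-→d6:-→d7:-→d8:H0→d9:-→d10:-→d11:-→d12:-→d13:-→d14:-→d15:-→d16:-→d17:-→d18:-→d19:-→d20:-→d21:-→d22:-→d23:-→d24:H0 -> H0
  add 20.0.0.0/8 -> H0 at depth 8
  add 190.176.0.0/12 -> H3 at depth 12
  lookup 111.210.32.1: bits 011011111101001000100 walk d0:-→d1:-→d2:H3→d3:-→d4:-→d5:-→d6:-→d7:-→d8:-→d9:-→d10:-→d11:-→d12:-→d13:-→d14:-→d15:-→d16:-→d17:-→d18:-→d19:-→d20:-→d21:H0 -> H0
  add 128.0.0.0/4 -> H2 at depth 4
  lookup 20.0.175.27: bits 00010100 walk d0:-→d1:-→d2:-→d3:-→d4:-→d5:-→d6:-→d7:-→d8:H0 -> H0
  - 111.210.32.0/21 clear@21
  lookup 190.0.0.1: bits 10111110 walk d0:-→d1:-→d2:-→d3:-→d4:-→d5:-→d6:-→d7:-→d8:H0 -> H0
  lookup 136.208.0.57: bits 10001000110100 walk d0:-→d1:-→d2:-→d3:-→d4:H2→d5:-→d6:-→d7:-→d8:-→d9:-→d10:-→d11:-→d12:H2→d13:-→d14:- -> H2
  add 20.56.36.12/30 -> H1 at depth 30
  add 136.211.0.0/16 -> H3 at depth 16
  add 16.0.0.0/5 -> H2 at depth 5
  add 190.189.254.112/28 -> H3 at depth 28
  lookup 20.30.84.77: bits 0001010000 walk d0:-→d1:-→d2:-→d3:-→d4:-→d5:H2→d6:-→d7:-→d8:H0→d9:-→d10:- -> H0
  add 20.48.0.0/12 -> H3 at depth 12
  add 111.210.32.0/20 -> H3 at depth 20
  add 190.0.0.0/8 -> H2 at depth 8
  lookup 136.211.9.170: bits 1000100011010011 walk d0:-→d1:-→d2:-→d3:-→d4:H2→d5:-→d6:-→d7:-→d8:-→d9:-→d10:-→d11:-→d12:H2→d13:-→d14:-→d15:-→d16:H3 -> H3
  add 0.0.0.0/0 -> H0 at depth 0
  lookup 136.211.31.137: bits 1000100011010011 walk d0:H0→d1:-→d2:-→d3:-→d4:H2→d5:-→d6:-→d7:-→d8:-→d9:-→d10:-→d11:-→d12:H2→d13:-→d14:-→d15:-→d16:H3 -> H3
  lookup 20.48.0.31: bits 000101000011 walk d0:H0→d1:-→d2:-→d3:-→d4:-→d5:H2→d6:-→d7:-→d8:H0→d9:-→d10:-→d11:-→d12:H3 -> H3
  add 136.0.0.0/8 -> H1 at depth 8
  lookup 190.30.102.182: bits 10111110 walk d0:H0→d1:-→d2:-→d3:-→d4:-→d5:-→d6:-→d7:-→d8:H2 -> H2
  add 136.211.0.0/16 -> H1 at depth 16

== LOOKUPS ==
["H2","H0","H3","no-route","H0","H0","H0","H0","H2","H0","H3","H3","H3","H2"]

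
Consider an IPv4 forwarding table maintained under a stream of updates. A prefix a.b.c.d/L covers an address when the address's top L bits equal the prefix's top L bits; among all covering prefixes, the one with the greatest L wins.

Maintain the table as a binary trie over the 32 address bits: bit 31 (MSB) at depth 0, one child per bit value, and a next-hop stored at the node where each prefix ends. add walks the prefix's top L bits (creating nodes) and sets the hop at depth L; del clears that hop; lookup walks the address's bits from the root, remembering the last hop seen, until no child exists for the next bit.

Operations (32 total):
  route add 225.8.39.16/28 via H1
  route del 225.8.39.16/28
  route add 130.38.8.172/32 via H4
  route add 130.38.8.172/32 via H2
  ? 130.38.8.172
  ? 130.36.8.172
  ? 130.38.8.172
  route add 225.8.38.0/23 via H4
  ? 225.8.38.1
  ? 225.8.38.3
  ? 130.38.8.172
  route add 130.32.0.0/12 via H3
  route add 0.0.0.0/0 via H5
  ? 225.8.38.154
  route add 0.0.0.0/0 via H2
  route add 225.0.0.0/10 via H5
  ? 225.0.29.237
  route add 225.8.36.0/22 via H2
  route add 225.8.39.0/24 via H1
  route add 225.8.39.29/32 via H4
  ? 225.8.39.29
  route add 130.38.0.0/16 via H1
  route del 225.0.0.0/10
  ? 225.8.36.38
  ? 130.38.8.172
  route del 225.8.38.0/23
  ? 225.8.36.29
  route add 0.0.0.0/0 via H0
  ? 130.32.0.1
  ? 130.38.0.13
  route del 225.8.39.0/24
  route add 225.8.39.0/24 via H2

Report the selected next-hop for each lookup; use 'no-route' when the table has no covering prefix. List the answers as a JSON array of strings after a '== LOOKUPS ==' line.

Apply in order:
  add 225.8.39.16/28 -> H1 at depth 28
  - 225.8.39.16/28 clear@28
  add 130.38.8.172/32 -> H4 at depth 32
  add 130.38.8.172/32 -> H2 at depth 32
  Q 130.38.8.172: descend 10000010001001100000100010101100 ; hops seen [H2] ; pick H2
  Q 130.36.8.172: descend 10000010001001 ; hops seen [∅] ; pick no-route
  Q 130.38.8.172: descend 10000010001001100000100010101100 ; hops seen [H2] ; pick H2
  add 225.8.38.0/23 -> H4 at depth 23
  Q 225.8.38.1: descend 11100001000010000010011 ; hops seen [H4] ; pick H4
  Q 225.8.38.3: descend 11100001000010000010011 ; hops seen [H4] ; pick H4
  Q 130.38.8.172: descend 10000010001001100000100010101100 ; hops seen [H2] ; pick H2
  add 130.32.0.0/12 -> H3 at depth 12
  add 0.0.0.0/0 -> H5 at depth 0
  Q 225.8.38.154: descend 11100001000010000010011 ; hops seen [H5,H4] ; pick H4
  add 0.0.0.0/0 -> H2 at depth 0
  add 225.0.0.0/10 -> H5 at depth 10
  Q 225.0.29.237: descend 111000010000 ; hops seen [H2,H5] ; pick H5
  add 225.8.36.0/22 -> H2 at depth 22
  add 225.8.39.0/24 -> H1 at depth 24
  add 225.8.39.29/32 -> H4 at depth 32
  Q 225.8.39.29: descend 11100001000010000010011100011101 ; hops seen [H2,H5,H2,H4,H1,H4] ; pick H4
  add 130.38.0.0/16 -> H1 at depth 16
  - 225.0.0.0/10 clear@10
  Q 225.8.36.38: descend 1110000100001000001001 ; hops seen [H2,H2] ; pick H2
  Q 130.38.8.172: descend 10000010001001100000100010101100 ; hops seen [H2,H3,H1,H2] ; pick H2
  - 225.8.38.0/23 clear@23
  Q 225.8.36.29: descend 1110000100001000001001 ; hops seen [H2,H2] ; pick H2
  add 0.0.0.0/0 -> H0 at depth 0
  Q 130.32.0.1: descend 1000001000100 ; hops seen [H0,H3] ; pick H3
  Q 130.38.0.13: descend 10000010001001100000 ; hops seen [H0,H3,H1] ; pick H1
  - 225.8.39.0/24 clear@24
  add 225.8.39.0/24 -> H2 at depth 24

== LOOKUPS ==
["H2","no-route","H2","H4","H4","H2","H4","H5","H4","H2","H2","H2","H3","H1"]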